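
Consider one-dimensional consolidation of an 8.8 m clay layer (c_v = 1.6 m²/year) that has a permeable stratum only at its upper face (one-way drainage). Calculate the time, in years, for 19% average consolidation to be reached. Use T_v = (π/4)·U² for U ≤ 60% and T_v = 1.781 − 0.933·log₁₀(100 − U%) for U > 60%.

Drainage path length: H_d = H = 8.8 m (single drainage).
U ≤ 60%: T_v = (π/4)·U² = (π/4)×0.19² = 0.028353.
t = T_v·H_d²/c_v = 0.028353×8.8²/1.6 = 1.372 years.

t ≈ 1.37 years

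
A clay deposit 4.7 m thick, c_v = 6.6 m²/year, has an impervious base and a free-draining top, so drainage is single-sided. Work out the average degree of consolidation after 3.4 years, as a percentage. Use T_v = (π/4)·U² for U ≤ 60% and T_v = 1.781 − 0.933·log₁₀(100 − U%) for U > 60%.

Drainage path length: H_d = H = 4.7 m (single drainage).
T_v = c_v·t/H_d² = 6.6×3.4/4.7² = 1.0158.
T_v = 1.0158 corresponds to the U > 60% branch:
U = 1 − 10^((1.781 − T_v)/0.933)/100 = 0.9339

U ≈ 93.4 %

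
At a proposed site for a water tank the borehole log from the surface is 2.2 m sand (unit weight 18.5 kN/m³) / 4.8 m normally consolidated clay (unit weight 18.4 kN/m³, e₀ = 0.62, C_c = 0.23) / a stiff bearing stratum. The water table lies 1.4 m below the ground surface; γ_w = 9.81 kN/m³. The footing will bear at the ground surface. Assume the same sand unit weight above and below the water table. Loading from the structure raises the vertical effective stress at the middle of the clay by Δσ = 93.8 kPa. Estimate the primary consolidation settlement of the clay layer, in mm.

Mid-depth of clay below the ground surface: z = 2.2 + 4.8/2 = 4.6 m.
Total vertical stress at mid-clay: σ_v = 18.5×2.2 + 18.4×2.4 = 84.86 kPa.
Pore pressure: u = 9.81×(4.6 − 1.4) = 31.392 kPa.
Initial effective stress: σ'_0 = σ_v − u = 84.86 − 31.392 = 53.468 kPa.
Final effective stress: σ'_f = σ'_0 + Δσ = 53.468 + 93.8 = 147.27 kPa.
Normally consolidated clay, so the full stress increment lies on the virgin compression line:
S_c = C_c·H/(1+e₀)·log₁₀(σ'_f/σ'_0) = 0.23×4.8/(1+0.62)×log₁₀(147.27/53.468)
    = 0.68148 × 0.44002 = 0.2999 m

S_c ≈ 300 mm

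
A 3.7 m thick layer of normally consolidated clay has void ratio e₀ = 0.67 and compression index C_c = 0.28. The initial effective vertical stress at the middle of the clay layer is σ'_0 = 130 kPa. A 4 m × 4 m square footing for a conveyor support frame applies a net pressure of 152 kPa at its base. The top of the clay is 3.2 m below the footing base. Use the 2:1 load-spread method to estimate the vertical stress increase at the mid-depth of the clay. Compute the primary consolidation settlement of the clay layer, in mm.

S_c ≈ 55.4 mm

Mid-depth of clay below the footing base: z = 3.2 + 3.7/2 = 5.05 m.
Stress increase at mid-clay by the 2:1 spreading method:
Δσ = qBL/((B+z)(L+z)) = 152×4×4/((4+5.05)(4+5.05)) = 29.694 kPa
Final effective stress: σ'_f = σ'_0 + Δσ = 130 + 29.694 = 159.69 kPa.
Normally consolidated clay, so the full stress increment lies on the virgin compression line:
S_c = C_c·H/(1+e₀)·log₁₀(σ'_f/σ'_0) = 0.28×3.7/(1+0.67)×log₁₀(159.69/130)
    = 0.62036 × 0.089334 = 0.05542 m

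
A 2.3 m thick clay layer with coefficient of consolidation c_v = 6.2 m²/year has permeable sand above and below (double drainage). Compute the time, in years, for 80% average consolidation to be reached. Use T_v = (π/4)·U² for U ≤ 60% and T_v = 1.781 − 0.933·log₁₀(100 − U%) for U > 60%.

t ≈ 0.121 years

Drainage path length: H_d = H/2 = 1.15 m (double drainage).
U > 60%: T_v = 1.781 − 0.933·log₁₀(100 − 80) = 0.56714.
t = T_v·H_d²/c_v = 0.56714×1.15²/6.2 = 0.121 years.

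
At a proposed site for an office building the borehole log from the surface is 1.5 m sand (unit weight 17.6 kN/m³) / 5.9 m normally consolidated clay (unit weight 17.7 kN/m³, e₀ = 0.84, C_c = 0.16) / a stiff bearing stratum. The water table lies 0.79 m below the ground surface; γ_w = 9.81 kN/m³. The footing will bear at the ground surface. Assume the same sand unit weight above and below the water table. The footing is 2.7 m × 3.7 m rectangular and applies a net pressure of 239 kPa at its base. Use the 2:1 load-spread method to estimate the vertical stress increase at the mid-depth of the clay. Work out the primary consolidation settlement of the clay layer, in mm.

S_c ≈ 150 mm

Mid-depth of clay below the ground surface: z = 1.5 + 5.9/2 = 4.45 m.
Total vertical stress at mid-clay: σ_v = 17.6×1.5 + 17.7×2.95 = 78.615 kPa.
Pore pressure: u = 9.81×(4.45 − 0.79) = 35.905 kPa.
Initial effective stress: σ'_0 = σ_v − u = 78.615 − 35.905 = 42.71 kPa.
Stress increase at mid-clay by the 2:1 spreading method:
Δσ = qBL/((B+z)(L+z)) = 239×2.7×3.7/((2.7+4.45)(3.7+4.45)) = 40.973 kPa
Final effective stress: σ'_f = σ'_0 + Δσ = 42.71 + 40.973 = 83.683 kPa.
Normally consolidated clay, so the full stress increment lies on the virgin compression line:
S_c = C_c·H/(1+e₀)·log₁₀(σ'_f/σ'_0) = 0.16×5.9/(1+0.84)×log₁₀(83.683/42.71)
    = 0.51304 × 0.29211 = 0.1499 m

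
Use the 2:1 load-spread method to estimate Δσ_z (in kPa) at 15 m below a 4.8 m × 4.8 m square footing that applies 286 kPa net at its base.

By the 2:1 method the load spreads at 1 horizontal : 2 vertical, so at depth z the loaded area has grown by z in each plan dimension:
Δσ = qBL/((B+z)(L+z)) = 286×4.8×4.8/((4.8+15)(4.8+15)) = 16.808 kPa

Δσ_z ≈ 16.8 kPa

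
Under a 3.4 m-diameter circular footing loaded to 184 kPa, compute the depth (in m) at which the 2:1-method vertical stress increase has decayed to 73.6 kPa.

z ≈ 1.98 m

2:1 spreading — at depth z the loaded area has grown by z in each plan dimension:
qD²/(D+z)² = Δσ_z ⇒ z = D(√(q/Δσ_z) − 1) = 3.4×(√(184/73.6) − 1) = 1.976 m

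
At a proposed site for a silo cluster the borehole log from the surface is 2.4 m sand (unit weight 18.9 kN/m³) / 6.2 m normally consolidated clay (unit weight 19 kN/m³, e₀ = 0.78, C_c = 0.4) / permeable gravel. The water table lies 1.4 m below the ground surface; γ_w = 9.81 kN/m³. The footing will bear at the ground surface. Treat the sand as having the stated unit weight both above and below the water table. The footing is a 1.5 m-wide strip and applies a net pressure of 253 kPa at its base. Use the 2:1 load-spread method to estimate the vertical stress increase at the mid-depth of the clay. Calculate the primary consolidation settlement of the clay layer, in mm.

Mid-depth of clay below the ground surface: z = 2.4 + 6.2/2 = 5.5 m.
Total vertical stress at mid-clay: σ_v = 18.9×2.4 + 19×3.1 = 104.26 kPa.
Pore pressure: u = 9.81×(5.5 − 1.4) = 40.221 kPa.
Initial effective stress: σ'_0 = σ_v − u = 104.26 − 40.221 = 64.039 kPa.
Stress increase at mid-clay by the 2:1 spreading method:
Δσ = qB/(B+z) = 253×1.5/(1.5+5.5) = 54.214 kPa
Final effective stress: σ'_f = σ'_0 + Δσ = 64.039 + 54.214 = 118.25 kPa.
Normally consolidated clay, so the full stress increment lies on the virgin compression line:
S_c = C_c·H/(1+e₀)·log₁₀(σ'_f/σ'_0) = 0.4×6.2/(1+0.78)×log₁₀(118.25/64.039)
    = 1.3933 × 0.26636 = 0.3711 m

S_c ≈ 371 mm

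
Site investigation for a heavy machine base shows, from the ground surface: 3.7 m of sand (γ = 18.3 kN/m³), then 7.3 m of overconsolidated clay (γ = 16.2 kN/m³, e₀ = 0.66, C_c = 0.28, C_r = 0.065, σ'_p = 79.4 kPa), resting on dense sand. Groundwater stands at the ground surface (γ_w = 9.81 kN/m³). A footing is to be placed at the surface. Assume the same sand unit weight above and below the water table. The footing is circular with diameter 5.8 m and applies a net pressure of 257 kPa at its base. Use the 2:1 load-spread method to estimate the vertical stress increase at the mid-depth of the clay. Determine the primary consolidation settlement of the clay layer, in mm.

Mid-depth of clay below the ground surface: z = 3.7 + 7.3/2 = 7.35 m.
Total vertical stress at mid-clay: σ_v = 18.3×3.7 + 16.2×3.65 = 126.84 kPa.
Pore pressure: u = 9.81×(7.35 − 0) = 72.103 kPa.
Initial effective stress: σ'_0 = σ_v − u = 126.84 − 72.103 = 54.737 kPa.
Stress increase at mid-clay by the 2:1 spreading method:
Δσ ≈ qD²/(D+z)² = 257×5.8²/(5.8+7.35)² = 49.996 kPa
Final effective stress: σ'_f = 54.737 + 49.996 = 104.73 kPa.
σ'_f = 104.73 > σ'_p = 79.4 kPa, so the stress path crosses the preconsolidation pressure — recompression up to σ'_p, then virgin compression beyond:
S_c = H/(1+e₀)·[C_r·log₁₀(σ'_p/σ'_0) + C_c·log₁₀(σ'_f/σ'_p)]
    = 7.3/1.66 × [0.065×log₁₀(79.4/54.737) + 0.28×log₁₀(104.73/79.4)]
    = 4.3976 × [0.0105 + 0.03367] = 0.1942 m

S_c ≈ 194 mm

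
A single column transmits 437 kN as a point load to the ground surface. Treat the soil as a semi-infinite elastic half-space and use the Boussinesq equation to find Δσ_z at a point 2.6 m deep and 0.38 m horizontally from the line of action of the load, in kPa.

Boussinesq vertical stress below a point load on an elastic half-space:
Δσ_z = 3P/(2πz²) · [1 + (r/z)²]^(−5/2)
r/z = 0.38/2.6 = 0.14615; [1+(r/z)²]^(−5/2) = 0.94853.
Δσ_z = 3×437/(2π×2.6²) × 0.94853 = 30.866 × 0.94853 = 29.28 kPa

Δσ_z ≈ 29.3 kPa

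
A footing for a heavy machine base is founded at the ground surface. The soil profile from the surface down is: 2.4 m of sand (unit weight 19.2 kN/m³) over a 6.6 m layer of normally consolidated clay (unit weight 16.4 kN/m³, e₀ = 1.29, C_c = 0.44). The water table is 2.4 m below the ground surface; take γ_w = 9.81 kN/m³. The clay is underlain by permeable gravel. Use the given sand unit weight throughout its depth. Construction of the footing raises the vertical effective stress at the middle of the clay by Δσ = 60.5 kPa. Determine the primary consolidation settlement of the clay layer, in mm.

S_c ≈ 351 mm

Mid-depth of clay below the ground surface: z = 2.4 + 6.6/2 = 5.7 m.
Total vertical stress at mid-clay: σ_v = 19.2×2.4 + 16.4×3.3 = 100.2 kPa.
Pore pressure: u = 9.81×(5.7 − 2.4) = 32.373 kPa.
Initial effective stress: σ'_0 = σ_v − u = 100.2 − 32.373 = 67.827 kPa.
Final effective stress: σ'_f = σ'_0 + Δσ = 67.827 + 60.5 = 128.33 kPa.
Normally consolidated clay, so the full stress increment lies on the virgin compression line:
S_c = C_c·H/(1+e₀)·log₁₀(σ'_f/σ'_0) = 0.44×6.6/(1+1.29)×log₁₀(128.33/67.827)
    = 1.2681 × 0.27693 = 0.3512 m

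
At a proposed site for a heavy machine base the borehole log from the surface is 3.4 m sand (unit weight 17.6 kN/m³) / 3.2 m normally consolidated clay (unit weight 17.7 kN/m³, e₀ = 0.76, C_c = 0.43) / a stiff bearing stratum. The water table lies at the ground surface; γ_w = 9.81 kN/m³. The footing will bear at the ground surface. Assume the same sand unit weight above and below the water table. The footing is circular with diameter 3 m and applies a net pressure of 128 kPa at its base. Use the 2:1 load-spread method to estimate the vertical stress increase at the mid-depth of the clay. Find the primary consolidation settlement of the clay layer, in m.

Mid-depth of clay below the ground surface: z = 3.4 + 3.2/2 = 5 m.
Total vertical stress at mid-clay: σ_v = 17.6×3.4 + 17.7×1.6 = 88.16 kPa.
Pore pressure: u = 9.81×(5 − 0) = 49.05 kPa.
Initial effective stress: σ'_0 = σ_v − u = 88.16 − 49.05 = 39.11 kPa.
Stress increase at mid-clay by the 2:1 spreading method:
Δσ ≈ qD²/(D+z)² = 128×3²/(3+5)² = 18 kPa
Final effective stress: σ'_f = σ'_0 + Δσ = 39.11 + 18 = 57.11 kPa.
Normally consolidated clay, so the full stress increment lies on the virgin compression line:
S_c = C_c·H/(1+e₀)·log₁₀(σ'_f/σ'_0) = 0.43×3.2/(1+0.76)×log₁₀(57.11/39.11)
    = 0.78182 × 0.16442 = 0.1285 m

S_c ≈ 0.129 m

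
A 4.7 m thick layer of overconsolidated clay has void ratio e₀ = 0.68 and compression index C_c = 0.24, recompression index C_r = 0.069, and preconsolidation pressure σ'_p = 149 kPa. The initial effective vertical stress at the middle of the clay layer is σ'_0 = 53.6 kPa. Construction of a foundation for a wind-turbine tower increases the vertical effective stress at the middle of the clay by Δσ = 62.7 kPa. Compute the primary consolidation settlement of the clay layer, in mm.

S_c ≈ 64.9 mm

Final effective stress: σ'_f = 53.6 + 62.7 = 116.3 kPa.
σ'_f = 116.3 ≤ σ'_p = 149 kPa, so the clay remains overconsolidated and only the recompression index applies:
S_c = C_r·H/(1+e₀)·log₁₀(σ'_f/σ'_0) = 0.069×4.7/1.68×log₁₀(116.3/53.6)
    = 0.19303 × 0.33641 = 0.06494 m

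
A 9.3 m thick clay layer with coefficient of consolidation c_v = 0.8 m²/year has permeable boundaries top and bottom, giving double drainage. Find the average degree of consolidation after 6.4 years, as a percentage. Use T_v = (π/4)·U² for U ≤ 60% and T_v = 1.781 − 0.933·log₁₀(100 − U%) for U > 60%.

U ≈ 54.9 %

Drainage path length: H_d = H/2 = 4.65 m (double drainage).
T_v = c_v·t/H_d² = 0.8×6.4/4.65² = 0.23679.
T_v = 0.23679 corresponds to the U ≤ 60% branch:
U = √(4T_v/π) = 0.5491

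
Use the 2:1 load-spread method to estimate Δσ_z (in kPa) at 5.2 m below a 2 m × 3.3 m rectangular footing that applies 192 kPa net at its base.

Δσ_z ≈ 20.7 kPa

By the 2:1 method the load spreads at 1 horizontal : 2 vertical, so at depth z the loaded area has grown by z in each plan dimension:
Δσ = qBL/((B+z)(L+z)) = 192×2×3.3/((2+5.2)(3.3+5.2)) = 20.706 kPa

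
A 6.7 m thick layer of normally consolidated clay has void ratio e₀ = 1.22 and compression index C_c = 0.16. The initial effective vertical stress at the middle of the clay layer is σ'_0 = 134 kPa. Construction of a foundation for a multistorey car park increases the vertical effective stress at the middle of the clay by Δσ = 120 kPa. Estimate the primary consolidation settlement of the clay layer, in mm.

Final effective stress: σ'_f = σ'_0 + Δσ = 134 + 120 = 254 kPa.
Normally consolidated clay, so the full stress increment lies on the virgin compression line:
S_c = C_c·H/(1+e₀)·log₁₀(σ'_f/σ'_0) = 0.16×6.7/(1+1.22)×log₁₀(254/134)
    = 0.48288 × 0.27773 = 0.1341 m

S_c ≈ 134 mm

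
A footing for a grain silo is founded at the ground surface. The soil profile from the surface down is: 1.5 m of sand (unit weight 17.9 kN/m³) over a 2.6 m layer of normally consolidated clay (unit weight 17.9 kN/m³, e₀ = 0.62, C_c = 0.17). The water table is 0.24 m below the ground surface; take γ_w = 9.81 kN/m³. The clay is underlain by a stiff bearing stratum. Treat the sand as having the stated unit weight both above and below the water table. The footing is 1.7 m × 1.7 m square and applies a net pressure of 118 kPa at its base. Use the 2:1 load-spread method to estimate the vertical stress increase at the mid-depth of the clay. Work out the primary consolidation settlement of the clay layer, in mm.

S_c ≈ 61 mm

Mid-depth of clay below the ground surface: z = 1.5 + 2.6/2 = 2.8 m.
Total vertical stress at mid-clay: σ_v = 17.9×1.5 + 17.9×1.3 = 50.12 kPa.
Pore pressure: u = 9.81×(2.8 − 0.24) = 25.114 kPa.
Initial effective stress: σ'_0 = σ_v − u = 50.12 − 25.114 = 25.006 kPa.
Stress increase at mid-clay by the 2:1 spreading method:
Δσ = qBL/((B+z)(L+z)) = 118×1.7×1.7/((1.7+2.8)(1.7+2.8)) = 16.84 kPa
Final effective stress: σ'_f = σ'_0 + Δσ = 25.006 + 16.84 = 41.846 kPa.
Normally consolidated clay, so the full stress increment lies on the virgin compression line:
S_c = C_c·H/(1+e₀)·log₁₀(σ'_f/σ'_0) = 0.17×2.6/(1+0.62)×log₁₀(41.846/25.006)
    = 0.27284 × 0.22361 = 0.06101 m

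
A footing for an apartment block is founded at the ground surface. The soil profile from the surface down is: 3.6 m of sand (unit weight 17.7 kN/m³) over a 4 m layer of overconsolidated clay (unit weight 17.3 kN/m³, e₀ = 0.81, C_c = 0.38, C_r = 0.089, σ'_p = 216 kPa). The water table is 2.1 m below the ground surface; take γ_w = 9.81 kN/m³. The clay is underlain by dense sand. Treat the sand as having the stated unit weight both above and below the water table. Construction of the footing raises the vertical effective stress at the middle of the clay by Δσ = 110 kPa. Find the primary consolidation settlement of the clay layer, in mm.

Mid-depth of clay below the ground surface: z = 3.6 + 4/2 = 5.6 m.
Total vertical stress at mid-clay: σ_v = 17.7×3.6 + 17.3×2 = 98.32 kPa.
Pore pressure: u = 9.81×(5.6 − 2.1) = 34.335 kPa.
Initial effective stress: σ'_0 = σ_v − u = 98.32 − 34.335 = 63.985 kPa.
Final effective stress: σ'_f = 63.985 + 110 = 173.99 kPa.
σ'_f = 173.99 ≤ σ'_p = 216 kPa, so the clay remains overconsolidated and only the recompression index applies:
S_c = C_r·H/(1+e₀)·log₁₀(σ'_f/σ'_0) = 0.089×4/1.81×log₁₀(173.99/63.985)
    = 0.19668 × 0.43445 = 0.08545 m

S_c ≈ 85.4 mm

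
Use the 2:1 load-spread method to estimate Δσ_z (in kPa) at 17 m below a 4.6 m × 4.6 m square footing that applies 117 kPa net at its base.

Δσ_z ≈ 5.31 kPa

By the 2:1 method the load spreads at 1 horizontal : 2 vertical, so at depth z the loaded area has grown by z in each plan dimension:
Δσ = qBL/((B+z)(L+z)) = 117×4.6×4.6/((4.6+17)(4.6+17)) = 5.3063 kPa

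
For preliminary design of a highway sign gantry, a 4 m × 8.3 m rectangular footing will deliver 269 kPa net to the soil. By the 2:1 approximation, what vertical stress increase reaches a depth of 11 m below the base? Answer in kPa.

Δσ_z ≈ 30.8 kPa

By the 2:1 method the load spreads at 1 horizontal : 2 vertical, so at depth z the loaded area has grown by z in each plan dimension:
Δσ = qBL/((B+z)(L+z)) = 269×4×8.3/((4+11)(8.3+11)) = 30.849 kPa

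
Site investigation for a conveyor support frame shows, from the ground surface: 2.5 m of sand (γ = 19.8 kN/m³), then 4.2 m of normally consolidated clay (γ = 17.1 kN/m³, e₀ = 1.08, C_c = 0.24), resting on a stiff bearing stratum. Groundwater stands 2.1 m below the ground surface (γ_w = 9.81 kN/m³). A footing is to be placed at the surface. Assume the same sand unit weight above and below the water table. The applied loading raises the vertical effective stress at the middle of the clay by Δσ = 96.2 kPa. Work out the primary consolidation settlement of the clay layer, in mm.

S_c ≈ 199 mm

Mid-depth of clay below the ground surface: z = 2.5 + 4.2/2 = 4.6 m.
Total vertical stress at mid-clay: σ_v = 19.8×2.5 + 17.1×2.1 = 85.41 kPa.
Pore pressure: u = 9.81×(4.6 − 2.1) = 24.525 kPa.
Initial effective stress: σ'_0 = σ_v − u = 85.41 − 24.525 = 60.885 kPa.
Final effective stress: σ'_f = σ'_0 + Δσ = 60.885 + 96.2 = 157.09 kPa.
Normally consolidated clay, so the full stress increment lies on the virgin compression line:
S_c = C_c·H/(1+e₀)·log₁₀(σ'_f/σ'_0) = 0.24×4.2/(1+1.08)×log₁₀(157.09/60.885)
    = 0.48462 × 0.41164 = 0.1995 m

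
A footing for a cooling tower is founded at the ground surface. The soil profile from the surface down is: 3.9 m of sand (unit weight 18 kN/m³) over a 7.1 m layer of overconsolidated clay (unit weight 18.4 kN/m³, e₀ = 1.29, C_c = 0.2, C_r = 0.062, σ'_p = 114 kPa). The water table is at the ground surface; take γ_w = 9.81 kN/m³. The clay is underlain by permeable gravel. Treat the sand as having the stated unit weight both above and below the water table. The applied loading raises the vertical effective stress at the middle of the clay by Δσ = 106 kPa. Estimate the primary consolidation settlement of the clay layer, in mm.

S_c ≈ 155 mm

Mid-depth of clay below the ground surface: z = 3.9 + 7.1/2 = 7.45 m.
Total vertical stress at mid-clay: σ_v = 18×3.9 + 18.4×3.55 = 135.52 kPa.
Pore pressure: u = 9.81×(7.45 − 0) = 73.085 kPa.
Initial effective stress: σ'_0 = σ_v − u = 135.52 − 73.085 = 62.435 kPa.
Final effective stress: σ'_f = 62.435 + 106 = 168.44 kPa.
σ'_f = 168.44 > σ'_p = 114 kPa, so the stress path crosses the preconsolidation pressure — recompression up to σ'_p, then virgin compression beyond:
S_c = H/(1+e₀)·[C_r·log₁₀(σ'_p/σ'_0) + C_c·log₁₀(σ'_f/σ'_p)]
    = 7.1/2.29 × [0.062×log₁₀(114/62.435) + 0.2×log₁₀(168.44/114)]
    = 3.1004 × [0.016212 + 0.033908] = 0.1554 m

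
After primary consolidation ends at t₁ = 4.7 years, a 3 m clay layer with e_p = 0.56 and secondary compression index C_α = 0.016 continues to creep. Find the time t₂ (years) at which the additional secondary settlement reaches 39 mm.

t₂ ≈ 87 years

S_s = C_α·H/(1+e_p)·log₁₀(t₂/t₁) ⇒ log₁₀(t₂/t₁) = S_s·(1+e_p)/(C_α·H).
log₁₀(t₂/t₁) = 0.039 × (1+0.56) / (0.016×3) = 1.268
t₂ = t₁ × 10^1.268 = 4.7 × 18.51 = 87.02 years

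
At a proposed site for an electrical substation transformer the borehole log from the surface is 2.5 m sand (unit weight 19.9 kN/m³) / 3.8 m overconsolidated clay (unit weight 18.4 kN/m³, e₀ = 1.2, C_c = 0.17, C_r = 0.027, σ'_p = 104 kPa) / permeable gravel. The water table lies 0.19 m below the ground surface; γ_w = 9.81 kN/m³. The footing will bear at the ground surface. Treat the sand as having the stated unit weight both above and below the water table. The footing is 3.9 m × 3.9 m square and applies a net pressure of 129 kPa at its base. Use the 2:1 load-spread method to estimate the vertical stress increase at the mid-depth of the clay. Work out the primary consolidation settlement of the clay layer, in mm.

S_c ≈ 10.2 mm

Mid-depth of clay below the ground surface: z = 2.5 + 3.8/2 = 4.4 m.
Total vertical stress at mid-clay: σ_v = 19.9×2.5 + 18.4×1.9 = 84.71 kPa.
Pore pressure: u = 9.81×(4.4 − 0.19) = 41.3 kPa.
Initial effective stress: σ'_0 = σ_v − u = 84.71 − 41.3 = 43.41 kPa.
Stress increase at mid-clay by the 2:1 spreading method:
Δσ = qBL/((B+z)(L+z)) = 129×3.9×3.9/((3.9+4.4)(3.9+4.4)) = 28.481 kPa
Final effective stress: σ'_f = 43.41 + 28.481 = 71.891 kPa.
σ'_f = 71.891 ≤ σ'_p = 104 kPa, so the clay remains overconsolidated and only the recompression index applies:
S_c = C_r·H/(1+e₀)·log₁₀(σ'_f/σ'_0) = 0.027×3.8/2.2×log₁₀(71.891/43.41)
    = 0.046637 × 0.21908 = 0.01022 m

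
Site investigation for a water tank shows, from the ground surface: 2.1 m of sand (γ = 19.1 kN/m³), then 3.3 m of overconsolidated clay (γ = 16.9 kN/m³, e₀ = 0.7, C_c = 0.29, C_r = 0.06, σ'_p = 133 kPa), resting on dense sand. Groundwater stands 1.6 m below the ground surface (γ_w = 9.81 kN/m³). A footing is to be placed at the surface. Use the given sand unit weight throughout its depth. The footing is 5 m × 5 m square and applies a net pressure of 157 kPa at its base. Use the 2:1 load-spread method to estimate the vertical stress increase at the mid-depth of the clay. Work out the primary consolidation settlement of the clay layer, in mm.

S_c ≈ 37.4 mm

Mid-depth of clay below the ground surface: z = 2.1 + 3.3/2 = 3.75 m.
Total vertical stress at mid-clay: σ_v = 19.1×2.1 + 16.9×1.65 = 67.995 kPa.
Pore pressure: u = 9.81×(3.75 − 1.6) = 21.091 kPa.
Initial effective stress: σ'_0 = σ_v − u = 67.995 − 21.091 = 46.904 kPa.
Stress increase at mid-clay by the 2:1 spreading method:
Δσ = qBL/((B+z)(L+z)) = 157×5×5/((5+3.75)(5+3.75)) = 51.265 kPa
Final effective stress: σ'_f = 46.904 + 51.265 = 98.169 kPa.
σ'_f = 98.169 ≤ σ'_p = 133 kPa, so the clay remains overconsolidated and only the recompression index applies:
S_c = C_r·H/(1+e₀)·log₁₀(σ'_f/σ'_0) = 0.06×3.3/1.7×log₁₀(98.169/46.904)
    = 0.11647 × 0.32076 = 0.03736 m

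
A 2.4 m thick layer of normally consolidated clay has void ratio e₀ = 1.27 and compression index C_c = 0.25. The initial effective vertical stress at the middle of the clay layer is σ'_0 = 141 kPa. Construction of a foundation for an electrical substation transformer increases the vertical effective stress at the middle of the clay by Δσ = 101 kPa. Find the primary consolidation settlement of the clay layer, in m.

Final effective stress: σ'_f = σ'_0 + Δσ = 141 + 101 = 242 kPa.
Normally consolidated clay, so the full stress increment lies on the virgin compression line:
S_c = C_c·H/(1+e₀)·log₁₀(σ'_f/σ'_0) = 0.25×2.4/(1+1.27)×log₁₀(242/141)
    = 0.26432 × 0.2346 = 0.06201 m

S_c ≈ 0.062 m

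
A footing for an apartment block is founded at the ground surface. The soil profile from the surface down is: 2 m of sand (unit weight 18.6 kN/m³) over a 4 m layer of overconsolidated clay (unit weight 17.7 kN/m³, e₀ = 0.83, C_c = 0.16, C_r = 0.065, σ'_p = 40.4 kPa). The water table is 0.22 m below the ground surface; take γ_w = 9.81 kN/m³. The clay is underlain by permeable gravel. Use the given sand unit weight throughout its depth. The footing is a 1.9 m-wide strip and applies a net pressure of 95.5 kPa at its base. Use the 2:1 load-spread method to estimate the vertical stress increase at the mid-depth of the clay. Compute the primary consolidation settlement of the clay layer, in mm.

S_c ≈ 83.1 mm

Mid-depth of clay below the ground surface: z = 2 + 4/2 = 4 m.
Total vertical stress at mid-clay: σ_v = 18.6×2 + 17.7×2 = 72.6 kPa.
Pore pressure: u = 9.81×(4 − 0.22) = 37.082 kPa.
Initial effective stress: σ'_0 = σ_v − u = 72.6 − 37.082 = 35.518 kPa.
Stress increase at mid-clay by the 2:1 spreading method:
Δσ = qB/(B+z) = 95.5×1.9/(1.9+4) = 30.754 kPa
Final effective stress: σ'_f = 35.518 + 30.754 = 66.272 kPa.
σ'_f = 66.272 > σ'_p = 40.4 kPa, so the stress path crosses the preconsolidation pressure — recompression up to σ'_p, then virgin compression beyond:
S_c = H/(1+e₀)·[C_r·log₁₀(σ'_p/σ'_0) + C_c·log₁₀(σ'_f/σ'_p)]
    = 4/1.83 × [0.065×log₁₀(40.4/35.518) + 0.16×log₁₀(66.272/40.4)]
    = 2.1858 × [0.0036356 + 0.034392] = 0.08312 m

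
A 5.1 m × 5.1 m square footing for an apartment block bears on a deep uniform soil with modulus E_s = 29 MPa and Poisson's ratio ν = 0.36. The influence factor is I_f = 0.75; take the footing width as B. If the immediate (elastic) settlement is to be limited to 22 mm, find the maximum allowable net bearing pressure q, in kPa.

E_s = 29 MPa = 29000 kPa.
S_e = q·B·(1−ν²)/E_s · I_f  ⇒  q = S_e·E_s / (B·(1−ν²)·I_f).
q = 0.022 × 29000 / (5.1 × 0.8704 × 0.75) = 191.6 kPa

q ≈ 192 kPa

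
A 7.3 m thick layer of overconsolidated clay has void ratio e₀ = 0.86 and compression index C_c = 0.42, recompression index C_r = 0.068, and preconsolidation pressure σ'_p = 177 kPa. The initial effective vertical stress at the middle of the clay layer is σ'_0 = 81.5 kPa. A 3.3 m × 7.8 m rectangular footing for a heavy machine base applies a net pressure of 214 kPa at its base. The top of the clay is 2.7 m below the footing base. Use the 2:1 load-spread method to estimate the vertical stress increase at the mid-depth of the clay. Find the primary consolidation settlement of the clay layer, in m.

Mid-depth of clay below the footing base: z = 2.7 + 7.3/2 = 6.35 m.
Stress increase at mid-clay by the 2:1 spreading method:
Δσ = qBL/((B+z)(L+z)) = 214×3.3×7.8/((3.3+6.35)(7.8+6.35)) = 40.34 kPa
Final effective stress: σ'_f = 81.5 + 40.34 = 121.84 kPa.
σ'_f = 121.84 ≤ σ'_p = 177 kPa, so the clay remains overconsolidated and only the recompression index applies:
S_c = C_r·H/(1+e₀)·log₁₀(σ'_f/σ'_0) = 0.068×7.3/1.86×log₁₀(121.84/81.5)
    = 0.26688 × 0.17463 = 0.04661 m

S_c ≈ 0.0466 m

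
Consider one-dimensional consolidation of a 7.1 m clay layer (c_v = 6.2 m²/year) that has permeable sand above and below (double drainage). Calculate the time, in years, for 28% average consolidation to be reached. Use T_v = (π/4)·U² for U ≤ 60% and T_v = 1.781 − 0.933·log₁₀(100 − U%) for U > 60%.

Drainage path length: H_d = H/2 = 3.55 m (double drainage).
U ≤ 60%: T_v = (π/4)·U² = (π/4)×0.28² = 0.061575.
t = T_v·H_d²/c_v = 0.061575×3.55²/6.2 = 0.1252 years.

t ≈ 0.125 years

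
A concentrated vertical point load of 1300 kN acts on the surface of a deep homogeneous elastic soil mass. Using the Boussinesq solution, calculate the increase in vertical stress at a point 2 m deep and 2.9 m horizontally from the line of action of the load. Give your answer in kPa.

Boussinesq vertical stress below a point load on an elastic half-space:
Δσ_z = 3P/(2πz²) · [1 + (r/z)²]^(−5/2)
r/z = 2.9/2 = 1.45; [1+(r/z)²]^(−5/2) = 0.058982.
Δσ_z = 3×1300/(2π×2²) × 0.058982 = 155.18 × 0.058982 = 9.153 kPa

Δσ_z ≈ 9.15 kPa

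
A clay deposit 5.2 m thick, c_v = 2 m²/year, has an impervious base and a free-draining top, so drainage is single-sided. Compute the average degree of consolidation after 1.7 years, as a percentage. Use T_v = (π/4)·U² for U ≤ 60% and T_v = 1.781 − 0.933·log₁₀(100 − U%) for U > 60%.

U ≈ 40 %

Drainage path length: H_d = H = 5.2 m (single drainage).
T_v = c_v·t/H_d² = 2×1.7/5.2² = 0.12574.
T_v = 0.12574 corresponds to the U ≤ 60% branch:
U = √(4T_v/π) = 0.4001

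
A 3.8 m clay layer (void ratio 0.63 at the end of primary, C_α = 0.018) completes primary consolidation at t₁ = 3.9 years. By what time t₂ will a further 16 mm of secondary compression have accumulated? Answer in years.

t₂ ≈ 9.38 years

S_s = C_α·H/(1+e_p)·log₁₀(t₂/t₁) ⇒ log₁₀(t₂/t₁) = S_s·(1+e_p)/(C_α·H).
log₁₀(t₂/t₁) = 0.016 × (1+0.63) / (0.018×3.8) = 0.3813
t₂ = t₁ × 10^0.3813 = 3.9 × 2.406 = 9.383 years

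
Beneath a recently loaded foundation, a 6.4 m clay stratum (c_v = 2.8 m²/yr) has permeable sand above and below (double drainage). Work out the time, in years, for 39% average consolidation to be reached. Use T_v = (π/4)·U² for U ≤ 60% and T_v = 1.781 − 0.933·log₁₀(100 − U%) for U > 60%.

Drainage path length: H_d = H/2 = 3.2 m (double drainage).
U ≤ 60%: T_v = (π/4)·U² = (π/4)×0.39² = 0.11946.
t = T_v·H_d²/c_v = 0.11946×3.2²/2.8 = 0.4369 years.

t ≈ 0.437 years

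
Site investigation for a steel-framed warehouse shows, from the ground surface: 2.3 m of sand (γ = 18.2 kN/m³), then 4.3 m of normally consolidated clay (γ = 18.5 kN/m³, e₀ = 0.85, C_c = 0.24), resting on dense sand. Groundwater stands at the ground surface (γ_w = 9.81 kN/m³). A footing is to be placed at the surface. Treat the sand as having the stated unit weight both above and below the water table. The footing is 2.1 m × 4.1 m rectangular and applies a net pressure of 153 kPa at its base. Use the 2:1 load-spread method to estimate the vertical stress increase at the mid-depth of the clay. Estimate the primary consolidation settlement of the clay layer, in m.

Mid-depth of clay below the ground surface: z = 2.3 + 4.3/2 = 4.45 m.
Total vertical stress at mid-clay: σ_v = 18.2×2.3 + 18.5×2.15 = 81.635 kPa.
Pore pressure: u = 9.81×(4.45 − 0) = 43.655 kPa.
Initial effective stress: σ'_0 = σ_v − u = 81.635 − 43.655 = 37.98 kPa.
Stress increase at mid-clay by the 2:1 spreading method:
Δσ = qBL/((B+z)(L+z)) = 153×2.1×4.1/((2.1+4.45)(4.1+4.45)) = 23.523 kPa
Final effective stress: σ'_f = σ'_0 + Δσ = 37.98 + 23.523 = 61.503 kPa.
Normally consolidated clay, so the full stress increment lies on the virgin compression line:
S_c = C_c·H/(1+e₀)·log₁₀(σ'_f/σ'_0) = 0.24×4.3/(1+0.85)×log₁₀(61.503/37.98)
    = 0.55784 × 0.20934 = 0.1168 m

S_c ≈ 0.117 m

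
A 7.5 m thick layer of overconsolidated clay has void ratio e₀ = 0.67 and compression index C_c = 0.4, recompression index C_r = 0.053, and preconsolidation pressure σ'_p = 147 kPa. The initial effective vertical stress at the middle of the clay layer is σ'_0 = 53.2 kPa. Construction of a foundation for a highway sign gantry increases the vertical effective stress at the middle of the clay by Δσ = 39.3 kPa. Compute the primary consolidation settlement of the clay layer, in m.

S_c ≈ 0.0572 m

Final effective stress: σ'_f = 53.2 + 39.3 = 92.5 kPa.
σ'_f = 92.5 ≤ σ'_p = 147 kPa, so the clay remains overconsolidated and only the recompression index applies:
S_c = C_r·H/(1+e₀)·log₁₀(σ'_f/σ'_0) = 0.053×7.5/1.67×log₁₀(92.5/53.2)
    = 0.23802 × 0.24023 = 0.05718 m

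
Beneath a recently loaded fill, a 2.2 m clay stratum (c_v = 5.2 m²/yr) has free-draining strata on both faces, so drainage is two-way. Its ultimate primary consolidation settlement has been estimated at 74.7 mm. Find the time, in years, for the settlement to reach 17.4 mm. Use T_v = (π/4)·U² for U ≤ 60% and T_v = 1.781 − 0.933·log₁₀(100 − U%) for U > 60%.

t ≈ 0.00992 years

Drainage path length: H_d = H/2 = 1.1 m (double drainage).
U = S(t)/S_ult = 17.4/74.7 = 0.2329.
U ≤ 60%: T_v = (π/4)·U² = (π/4)×0.23293² = 0.042613.
t = T_v·H_d²/c_v = 0.042613×1.1²/5.2 = 0.009916 years.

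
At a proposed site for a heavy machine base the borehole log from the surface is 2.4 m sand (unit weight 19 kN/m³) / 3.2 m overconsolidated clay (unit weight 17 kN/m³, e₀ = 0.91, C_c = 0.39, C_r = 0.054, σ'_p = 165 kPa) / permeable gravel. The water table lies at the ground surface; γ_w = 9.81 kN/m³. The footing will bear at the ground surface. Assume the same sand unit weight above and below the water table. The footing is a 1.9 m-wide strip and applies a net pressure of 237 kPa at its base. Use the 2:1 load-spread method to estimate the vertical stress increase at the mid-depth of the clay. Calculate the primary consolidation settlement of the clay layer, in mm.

S_c ≈ 46.6 mm

Mid-depth of clay below the ground surface: z = 2.4 + 3.2/2 = 4 m.
Total vertical stress at mid-clay: σ_v = 19×2.4 + 17×1.6 = 72.8 kPa.
Pore pressure: u = 9.81×(4 − 0) = 39.24 kPa.
Initial effective stress: σ'_0 = σ_v − u = 72.8 − 39.24 = 33.56 kPa.
Stress increase at mid-clay by the 2:1 spreading method:
Δσ = qB/(B+z) = 237×1.9/(1.9+4) = 76.322 kPa
Final effective stress: σ'_f = 33.56 + 76.322 = 109.88 kPa.
σ'_f = 109.88 ≤ σ'_p = 165 kPa, so the clay remains overconsolidated and only the recompression index applies:
S_c = C_r·H/(1+e₀)·log₁₀(σ'_f/σ'_0) = 0.054×3.2/1.91×log₁₀(109.88/33.56)
    = 0.090472 × 0.5151 = 0.0466 m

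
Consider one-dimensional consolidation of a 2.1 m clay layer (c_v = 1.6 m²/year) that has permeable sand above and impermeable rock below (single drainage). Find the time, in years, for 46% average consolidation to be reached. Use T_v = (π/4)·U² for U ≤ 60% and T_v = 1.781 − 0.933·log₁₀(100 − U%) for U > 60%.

t ≈ 0.458 years

Drainage path length: H_d = H = 2.1 m (single drainage).
U ≤ 60%: T_v = (π/4)·U² = (π/4)×0.46² = 0.16619.
t = T_v·H_d²/c_v = 0.16619×2.1²/1.6 = 0.4581 years.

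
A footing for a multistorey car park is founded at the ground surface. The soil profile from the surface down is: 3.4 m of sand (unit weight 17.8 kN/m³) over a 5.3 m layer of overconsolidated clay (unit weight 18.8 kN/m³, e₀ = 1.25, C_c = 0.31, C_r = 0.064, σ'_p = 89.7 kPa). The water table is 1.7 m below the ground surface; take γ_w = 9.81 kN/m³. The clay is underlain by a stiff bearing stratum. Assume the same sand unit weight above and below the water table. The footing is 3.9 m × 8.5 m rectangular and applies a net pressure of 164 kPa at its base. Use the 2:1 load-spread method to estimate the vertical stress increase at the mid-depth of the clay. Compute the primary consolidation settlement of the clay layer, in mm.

S_c ≈ 69.1 mm

Mid-depth of clay below the ground surface: z = 3.4 + 5.3/2 = 6.05 m.
Total vertical stress at mid-clay: σ_v = 17.8×3.4 + 18.8×2.65 = 110.34 kPa.
Pore pressure: u = 9.81×(6.05 − 1.7) = 42.673 kPa.
Initial effective stress: σ'_0 = σ_v − u = 110.34 − 42.673 = 67.667 kPa.
Stress increase at mid-clay by the 2:1 spreading method:
Δσ = qBL/((B+z)(L+z)) = 164×3.9×8.5/((3.9+6.05)(8.5+6.05)) = 37.553 kPa
Final effective stress: σ'_f = 67.667 + 37.553 = 105.22 kPa.
σ'_f = 105.22 > σ'_p = 89.7 kPa, so the stress path crosses the preconsolidation pressure — recompression up to σ'_p, then virgin compression beyond:
S_c = H/(1+e₀)·[C_r·log₁₀(σ'_p/σ'_0) + C_c·log₁₀(σ'_f/σ'_p)]
    = 5.3/2.25 × [0.064×log₁₀(89.7/67.667) + 0.31×log₁₀(105.22/89.7)]
    = 2.3556 × [0.0078346 + 0.021485] = 0.06907 m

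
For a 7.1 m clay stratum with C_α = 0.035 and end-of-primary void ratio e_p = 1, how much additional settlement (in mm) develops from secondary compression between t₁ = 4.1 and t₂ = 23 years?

Secondary compression: S_s = C_α·H/(1+e_p)·log₁₀(t₂/t₁)
S_s = 0.035×7.1/(1+1)×log₁₀(23/4.1)
    = 0.1242 × 0.7489 = 0.09306 m

S_s ≈ 93.1 mm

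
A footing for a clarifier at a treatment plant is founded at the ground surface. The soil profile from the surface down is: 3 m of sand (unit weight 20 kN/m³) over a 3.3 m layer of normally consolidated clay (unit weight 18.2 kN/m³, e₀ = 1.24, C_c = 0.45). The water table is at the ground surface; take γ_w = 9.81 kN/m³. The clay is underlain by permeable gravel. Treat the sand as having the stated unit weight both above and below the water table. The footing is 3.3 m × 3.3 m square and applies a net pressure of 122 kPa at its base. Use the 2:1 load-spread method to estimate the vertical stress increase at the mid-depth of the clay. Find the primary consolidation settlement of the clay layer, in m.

S_c ≈ 0.112 m

Mid-depth of clay below the ground surface: z = 3 + 3.3/2 = 4.65 m.
Total vertical stress at mid-clay: σ_v = 20×3 + 18.2×1.65 = 90.03 kPa.
Pore pressure: u = 9.81×(4.65 − 0) = 45.617 kPa.
Initial effective stress: σ'_0 = σ_v − u = 90.03 − 45.617 = 44.413 kPa.
Stress increase at mid-clay by the 2:1 spreading method:
Δσ = qBL/((B+z)(L+z)) = 122×3.3×3.3/((3.3+4.65)(3.3+4.65)) = 21.021 kPa
Final effective stress: σ'_f = σ'_0 + Δσ = 44.413 + 21.021 = 65.434 kPa.
Normally consolidated clay, so the full stress increment lies on the virgin compression line:
S_c = C_c·H/(1+e₀)·log₁₀(σ'_f/σ'_0) = 0.45×3.3/(1+1.24)×log₁₀(65.434/44.413)
    = 0.66295 × 0.16829 = 0.1116 m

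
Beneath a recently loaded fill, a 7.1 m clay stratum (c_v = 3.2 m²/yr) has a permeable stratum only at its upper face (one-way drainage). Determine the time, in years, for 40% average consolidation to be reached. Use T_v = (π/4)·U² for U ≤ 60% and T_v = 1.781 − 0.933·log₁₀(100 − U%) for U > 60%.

t ≈ 1.98 years

Drainage path length: H_d = H = 7.1 m (single drainage).
U ≤ 60%: T_v = (π/4)·U² = (π/4)×0.4² = 0.12566.
t = T_v·H_d²/c_v = 0.12566×7.1²/3.2 = 1.98 years.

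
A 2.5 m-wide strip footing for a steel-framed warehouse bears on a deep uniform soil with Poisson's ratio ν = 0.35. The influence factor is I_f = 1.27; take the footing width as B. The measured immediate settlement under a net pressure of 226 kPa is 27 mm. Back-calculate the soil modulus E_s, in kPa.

S_e = q·B·(1−ν²)/E_s · I_f  ⇒  E_s = q·B·(1−ν²)·I_f / S_e.
E_s = 226 × 2.5 × 0.8775 × 1.27 / 0.027 = 23320 kPa

E_s ≈ 23300 kPa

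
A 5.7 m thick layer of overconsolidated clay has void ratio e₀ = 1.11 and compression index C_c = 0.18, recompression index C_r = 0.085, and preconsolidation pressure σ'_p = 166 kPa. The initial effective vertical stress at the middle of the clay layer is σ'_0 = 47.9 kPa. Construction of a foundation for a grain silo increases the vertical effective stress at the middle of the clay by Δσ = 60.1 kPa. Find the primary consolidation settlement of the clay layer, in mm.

Final effective stress: σ'_f = 47.9 + 60.1 = 108 kPa.
σ'_f = 108 ≤ σ'_p = 166 kPa, so the clay remains overconsolidated and only the recompression index applies:
S_c = C_r·H/(1+e₀)·log₁₀(σ'_f/σ'_0) = 0.085×5.7/2.11×log₁₀(108/47.9)
    = 0.22962 × 0.35309 = 0.08108 m

S_c ≈ 81.1 mm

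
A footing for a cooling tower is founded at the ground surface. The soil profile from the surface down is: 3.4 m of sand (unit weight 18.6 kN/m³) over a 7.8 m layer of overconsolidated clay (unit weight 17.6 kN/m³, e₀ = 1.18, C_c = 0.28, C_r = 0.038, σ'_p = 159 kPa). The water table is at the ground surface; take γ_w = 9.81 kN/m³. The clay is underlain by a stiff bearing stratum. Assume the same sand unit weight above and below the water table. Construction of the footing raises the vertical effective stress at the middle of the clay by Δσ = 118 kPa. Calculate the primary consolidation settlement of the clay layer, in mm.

Mid-depth of clay below the ground surface: z = 3.4 + 7.8/2 = 7.3 m.
Total vertical stress at mid-clay: σ_v = 18.6×3.4 + 17.6×3.9 = 131.88 kPa.
Pore pressure: u = 9.81×(7.3 − 0) = 71.613 kPa.
Initial effective stress: σ'_0 = σ_v − u = 131.88 − 71.613 = 60.267 kPa.
Final effective stress: σ'_f = 60.267 + 118 = 178.27 kPa.
σ'_f = 178.27 > σ'_p = 159 kPa, so the stress path crosses the preconsolidation pressure — recompression up to σ'_p, then virgin compression beyond:
S_c = H/(1+e₀)·[C_r·log₁₀(σ'_p/σ'_0) + C_c·log₁₀(σ'_f/σ'_p)]
    = 7.8/2.18 × [0.038×log₁₀(159/60.267) + 0.28×log₁₀(178.27/159)]
    = 3.578 × [0.01601 + 0.013911] = 0.1071 m

S_c ≈ 107 mm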